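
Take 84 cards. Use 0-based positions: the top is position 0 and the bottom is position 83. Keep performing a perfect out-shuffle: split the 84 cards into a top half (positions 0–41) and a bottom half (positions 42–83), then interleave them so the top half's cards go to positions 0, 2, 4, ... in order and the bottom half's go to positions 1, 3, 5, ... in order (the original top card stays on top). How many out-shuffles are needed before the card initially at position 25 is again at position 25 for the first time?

82

Follow position 25 under repeated out-shuffles:
25 → 50 → 17 → 34 → 68 → 53 → 23 → 46 → ... → 25 (length 82)
It first returns after 82 out-shuffles.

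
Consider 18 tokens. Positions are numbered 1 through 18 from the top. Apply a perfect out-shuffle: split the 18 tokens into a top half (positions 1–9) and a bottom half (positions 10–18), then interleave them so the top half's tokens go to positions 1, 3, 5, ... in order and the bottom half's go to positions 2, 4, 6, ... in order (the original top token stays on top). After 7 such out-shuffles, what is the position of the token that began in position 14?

16

Track the token's position through each out-shuffle:
14 → 10 → 2 → 3 → 5 → 9 → 17 → 16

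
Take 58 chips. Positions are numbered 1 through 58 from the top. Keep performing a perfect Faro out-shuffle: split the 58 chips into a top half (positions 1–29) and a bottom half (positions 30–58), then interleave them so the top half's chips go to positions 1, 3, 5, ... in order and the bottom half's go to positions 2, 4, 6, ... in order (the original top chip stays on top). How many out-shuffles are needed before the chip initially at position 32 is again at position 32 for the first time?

Follow position 32 under repeated out-shuffles:
32 → 6 → 11 → 21 → 41 → 24 → 47 → 36 → 14 → 27 → 53 → 48 → 38 → 18 → 35 → 12 → 23 → 45 → 32
It first returns after 18 out-shuffles.

18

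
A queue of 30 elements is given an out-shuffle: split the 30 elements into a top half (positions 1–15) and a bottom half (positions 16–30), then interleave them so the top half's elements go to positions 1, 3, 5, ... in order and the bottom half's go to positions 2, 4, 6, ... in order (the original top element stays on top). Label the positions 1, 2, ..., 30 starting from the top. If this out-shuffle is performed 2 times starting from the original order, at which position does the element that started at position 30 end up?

Position 30 is a fixed point of every out-shuffle, so the element never moves.

30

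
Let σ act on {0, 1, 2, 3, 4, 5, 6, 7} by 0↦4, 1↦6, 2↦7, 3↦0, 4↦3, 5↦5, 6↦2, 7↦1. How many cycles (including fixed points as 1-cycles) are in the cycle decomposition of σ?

Cycle decomposition: (0 4 3) (1 6 2 7) (5).
3 cycles.

3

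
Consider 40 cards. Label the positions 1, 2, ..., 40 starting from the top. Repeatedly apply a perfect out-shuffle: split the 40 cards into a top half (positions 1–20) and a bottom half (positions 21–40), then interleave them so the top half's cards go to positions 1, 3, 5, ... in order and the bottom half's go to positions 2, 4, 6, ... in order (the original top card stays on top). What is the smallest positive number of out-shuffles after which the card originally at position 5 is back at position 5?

Follow position 5 under repeated out-shuffles:
5 → 9 → 17 → 33 → 26 → 12 → 23 → 6 → 11 → 21 → 2 → 3 → 5
It first returns after 12 out-shuffles.

12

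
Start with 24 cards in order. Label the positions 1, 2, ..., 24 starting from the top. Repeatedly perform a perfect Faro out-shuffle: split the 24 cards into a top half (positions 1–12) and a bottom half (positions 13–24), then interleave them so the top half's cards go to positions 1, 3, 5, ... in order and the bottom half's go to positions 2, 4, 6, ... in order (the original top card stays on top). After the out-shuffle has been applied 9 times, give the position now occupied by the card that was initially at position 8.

Track the card's position through each out-shuffle:
8 → 15 → 6 → 11 → 21 → 18 → 12 → 23 → 22 → 20

20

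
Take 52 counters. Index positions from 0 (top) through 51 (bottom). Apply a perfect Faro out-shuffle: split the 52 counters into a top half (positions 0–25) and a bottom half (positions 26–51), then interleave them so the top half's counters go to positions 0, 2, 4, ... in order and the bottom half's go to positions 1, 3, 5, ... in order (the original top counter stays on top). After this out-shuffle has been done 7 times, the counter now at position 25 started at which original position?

50

Work backwards from position 25, undoing one out-shuffle at a time:
25 ← 38 ← 19 ← 35 ← 43 ← 47 ← 49 ← 50
So the counter now at position 25 started at position 50.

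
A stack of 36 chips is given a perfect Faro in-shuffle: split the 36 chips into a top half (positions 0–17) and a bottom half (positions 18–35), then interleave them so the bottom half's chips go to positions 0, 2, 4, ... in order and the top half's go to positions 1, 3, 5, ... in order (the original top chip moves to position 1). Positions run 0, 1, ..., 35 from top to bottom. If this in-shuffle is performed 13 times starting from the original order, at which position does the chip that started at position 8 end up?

Track position through each in-shuffle: 8 → 17 → 35 → 34 → 32 → ... (continuing for 13 shuffles total) → 23.

23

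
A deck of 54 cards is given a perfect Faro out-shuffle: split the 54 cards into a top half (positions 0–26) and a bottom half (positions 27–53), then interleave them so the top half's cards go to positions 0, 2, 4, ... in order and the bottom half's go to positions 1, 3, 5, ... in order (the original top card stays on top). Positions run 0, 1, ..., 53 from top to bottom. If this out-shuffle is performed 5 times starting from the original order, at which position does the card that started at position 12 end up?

Track the card's position through each out-shuffle:
12 → 24 → 48 → 43 → 33 → 13

13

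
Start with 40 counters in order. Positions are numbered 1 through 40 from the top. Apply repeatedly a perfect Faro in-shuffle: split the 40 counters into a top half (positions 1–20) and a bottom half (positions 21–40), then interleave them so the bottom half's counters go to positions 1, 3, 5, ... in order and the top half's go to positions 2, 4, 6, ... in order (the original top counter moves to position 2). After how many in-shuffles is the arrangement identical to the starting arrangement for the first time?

The in-shuffle permutes the 40 positions with cycle lengths [20, 20].
Every counter is home exactly when every cycle has completed a whole number of laps, i.e. after lcm(20) = 20 in-shuffles.

20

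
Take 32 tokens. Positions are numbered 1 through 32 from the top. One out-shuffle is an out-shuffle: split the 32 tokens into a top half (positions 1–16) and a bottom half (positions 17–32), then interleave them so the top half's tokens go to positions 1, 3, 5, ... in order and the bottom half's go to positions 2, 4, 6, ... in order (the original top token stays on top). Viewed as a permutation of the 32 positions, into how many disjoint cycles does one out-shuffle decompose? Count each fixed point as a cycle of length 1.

8

Trace each unvisited position around until it returns:
(1) (2 3 5 9 17) (4 7 13 25 18) (6 11 21 10 19) (8 15 29 26 20) (12 23 14 27 22) (16 31 30 28 24) (32)
8 cycles in total.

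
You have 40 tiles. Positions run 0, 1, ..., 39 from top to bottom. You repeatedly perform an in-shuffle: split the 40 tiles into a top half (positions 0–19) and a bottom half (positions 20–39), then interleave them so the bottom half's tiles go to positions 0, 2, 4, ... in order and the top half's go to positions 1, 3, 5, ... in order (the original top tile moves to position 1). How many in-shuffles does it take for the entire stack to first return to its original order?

20

The in-shuffle permutes the 40 positions with cycle lengths [20, 20].
Every tile is home exactly when every cycle has completed a whole number of laps, i.e. after lcm(20) = 20 in-shuffles.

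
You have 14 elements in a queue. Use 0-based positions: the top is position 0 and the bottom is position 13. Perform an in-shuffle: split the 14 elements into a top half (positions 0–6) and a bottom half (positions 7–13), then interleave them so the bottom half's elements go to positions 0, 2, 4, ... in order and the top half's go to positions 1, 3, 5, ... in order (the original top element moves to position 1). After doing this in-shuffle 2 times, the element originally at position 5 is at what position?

8

Track the element's position through each in-shuffle:
5 → 11 → 8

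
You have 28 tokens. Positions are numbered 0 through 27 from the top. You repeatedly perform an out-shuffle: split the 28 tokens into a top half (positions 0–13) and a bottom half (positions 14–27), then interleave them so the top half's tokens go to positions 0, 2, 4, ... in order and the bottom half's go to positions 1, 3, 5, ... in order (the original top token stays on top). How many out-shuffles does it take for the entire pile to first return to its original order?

The out-shuffle permutes the 28 positions with cycle lengths [1, 1, 2, 6, 18].
Every token is home exactly when every cycle has completed a whole number of laps, i.e. after lcm(1, 2, 6, 18) = 18 out-shuffles.

18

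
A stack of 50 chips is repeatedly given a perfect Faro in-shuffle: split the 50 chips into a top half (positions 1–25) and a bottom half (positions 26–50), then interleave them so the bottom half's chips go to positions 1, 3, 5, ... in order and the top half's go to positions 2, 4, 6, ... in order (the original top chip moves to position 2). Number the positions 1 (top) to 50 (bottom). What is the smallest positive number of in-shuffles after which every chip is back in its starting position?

The in-shuffle permutes the 50 positions with cycle lengths [2, 8, 8, 8, 8, 8, 8].
Every chip is home exactly when every cycle has completed a whole number of laps, i.e. after lcm(2, 8) = 8 in-shuffles.

8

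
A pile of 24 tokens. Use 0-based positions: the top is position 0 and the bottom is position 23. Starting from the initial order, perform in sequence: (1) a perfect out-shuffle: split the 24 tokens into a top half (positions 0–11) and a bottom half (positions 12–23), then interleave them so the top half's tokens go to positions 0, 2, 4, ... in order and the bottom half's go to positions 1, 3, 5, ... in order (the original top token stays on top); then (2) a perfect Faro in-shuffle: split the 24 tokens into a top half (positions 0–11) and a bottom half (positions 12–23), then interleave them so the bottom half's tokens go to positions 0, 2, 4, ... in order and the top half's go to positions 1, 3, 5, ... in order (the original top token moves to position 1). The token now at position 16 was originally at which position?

10

Undo the operations in reverse order, starting from position 16:
  undo op 2 (in-shuffle, from bottom half): 16 ← 20
  undo op 1 (out-shuffle, from top half): 20 ← 10
So the token at position 16 came from original position 10.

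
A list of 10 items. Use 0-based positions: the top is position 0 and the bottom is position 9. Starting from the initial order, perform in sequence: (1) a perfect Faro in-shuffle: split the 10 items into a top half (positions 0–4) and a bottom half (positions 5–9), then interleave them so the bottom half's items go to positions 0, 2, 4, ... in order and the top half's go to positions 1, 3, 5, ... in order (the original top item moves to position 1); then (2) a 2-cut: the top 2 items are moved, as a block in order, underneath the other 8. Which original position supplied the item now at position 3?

2

Undo the operations in reverse order, starting from position 3:
  undo op 2 (cut 2): 3 ← 5
  undo op 1 (in-shuffle, from top half): 5 ← 2
So the item at position 3 came from original position 2.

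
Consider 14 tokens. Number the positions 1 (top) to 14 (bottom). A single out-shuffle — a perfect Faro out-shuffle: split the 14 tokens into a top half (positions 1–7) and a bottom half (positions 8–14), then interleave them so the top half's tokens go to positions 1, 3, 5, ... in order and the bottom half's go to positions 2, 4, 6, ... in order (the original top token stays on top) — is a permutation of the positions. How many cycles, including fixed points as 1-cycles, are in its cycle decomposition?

3

Trace each unvisited position around until it returns:
(1) (2 3 5 9 4 7 ... len 12) (14)
3 cycles in total.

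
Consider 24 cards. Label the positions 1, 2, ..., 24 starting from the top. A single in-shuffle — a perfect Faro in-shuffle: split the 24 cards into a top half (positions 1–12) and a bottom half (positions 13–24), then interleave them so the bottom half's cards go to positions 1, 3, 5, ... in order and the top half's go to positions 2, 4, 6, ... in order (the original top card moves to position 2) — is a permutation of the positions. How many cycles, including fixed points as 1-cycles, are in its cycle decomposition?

Trace each unvisited position around until it returns:
(1 2 4 8 16 7 ... len 20) (5 10 20 15)
2 cycles in total.

2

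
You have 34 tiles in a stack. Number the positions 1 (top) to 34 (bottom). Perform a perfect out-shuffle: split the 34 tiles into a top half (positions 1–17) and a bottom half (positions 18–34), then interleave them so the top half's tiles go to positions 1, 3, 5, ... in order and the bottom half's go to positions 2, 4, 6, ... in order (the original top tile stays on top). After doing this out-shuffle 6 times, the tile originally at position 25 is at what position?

Track the tile's position through each out-shuffle:
25 → 16 → 31 → 28 → 22 → 10 → 19

19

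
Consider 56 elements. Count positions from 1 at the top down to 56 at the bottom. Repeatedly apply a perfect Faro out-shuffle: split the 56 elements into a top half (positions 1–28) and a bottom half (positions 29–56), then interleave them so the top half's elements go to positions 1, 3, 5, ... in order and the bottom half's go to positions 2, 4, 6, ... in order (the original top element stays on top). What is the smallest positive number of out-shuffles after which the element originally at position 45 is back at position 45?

4

Follow position 45 under repeated out-shuffles:
45 → 34 → 12 → 23 → 45
It first returns after 4 out-shuffles.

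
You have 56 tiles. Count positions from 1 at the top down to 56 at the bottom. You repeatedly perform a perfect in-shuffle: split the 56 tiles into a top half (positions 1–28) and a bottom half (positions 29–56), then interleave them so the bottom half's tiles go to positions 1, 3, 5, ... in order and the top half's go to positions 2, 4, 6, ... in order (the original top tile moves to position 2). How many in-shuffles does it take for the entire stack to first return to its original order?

The in-shuffle permutes the 56 positions with cycle lengths [2, 18, 18, 18].
Every tile is home exactly when every cycle has completed a whole number of laps, i.e. after lcm(2, 18) = 18 in-shuffles.

18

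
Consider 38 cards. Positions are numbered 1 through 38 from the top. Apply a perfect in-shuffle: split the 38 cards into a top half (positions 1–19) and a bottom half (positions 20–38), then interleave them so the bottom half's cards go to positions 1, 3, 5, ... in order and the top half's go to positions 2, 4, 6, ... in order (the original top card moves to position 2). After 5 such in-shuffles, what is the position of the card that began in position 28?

Track the card's position through each in-shuffle:
28 → 17 → 34 → 29 → 19 → 38

38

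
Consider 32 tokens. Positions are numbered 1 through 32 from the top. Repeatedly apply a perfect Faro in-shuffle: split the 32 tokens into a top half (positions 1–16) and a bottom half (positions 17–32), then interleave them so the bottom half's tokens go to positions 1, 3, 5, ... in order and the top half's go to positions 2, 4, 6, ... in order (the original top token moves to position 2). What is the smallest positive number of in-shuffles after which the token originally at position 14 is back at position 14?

10

Follow position 14 under repeated in-shuffles:
14 → 28 → 23 → 13 → 26 → 19 → 5 → 10 → 20 → 7 → 14
It first returns after 10 in-shuffles.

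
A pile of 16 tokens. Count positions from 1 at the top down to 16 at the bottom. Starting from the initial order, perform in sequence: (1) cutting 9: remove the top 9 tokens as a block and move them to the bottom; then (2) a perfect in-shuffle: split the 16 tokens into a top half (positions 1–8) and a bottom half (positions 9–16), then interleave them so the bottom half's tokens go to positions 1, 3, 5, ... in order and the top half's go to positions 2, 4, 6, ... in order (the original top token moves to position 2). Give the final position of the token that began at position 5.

7

Track the token from position 5 forward through each operation:
  after op 1 (cut 9): 5 → 12
  after op 2 (in-shuffle): 12 → 7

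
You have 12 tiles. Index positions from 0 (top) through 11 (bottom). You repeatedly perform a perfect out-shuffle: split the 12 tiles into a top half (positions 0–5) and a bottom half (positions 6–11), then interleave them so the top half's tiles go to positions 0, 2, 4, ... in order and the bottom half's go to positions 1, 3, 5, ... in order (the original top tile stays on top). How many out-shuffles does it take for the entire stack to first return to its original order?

The out-shuffle permutes the 12 positions with cycle lengths [1, 1, 10].
Every tile is home exactly when every cycle has completed a whole number of laps, i.e. after lcm(1, 10) = 10 out-shuffles.

10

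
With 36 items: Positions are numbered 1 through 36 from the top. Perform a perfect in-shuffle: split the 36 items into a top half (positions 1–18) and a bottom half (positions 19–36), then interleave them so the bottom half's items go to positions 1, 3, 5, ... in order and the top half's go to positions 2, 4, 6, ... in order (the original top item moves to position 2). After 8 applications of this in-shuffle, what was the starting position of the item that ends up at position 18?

Work backwards from position 18, undoing one in-shuffle at a time:
18 ← 9 ← 23 ← 30 ← 15 ← 26 ← 13 ← 25 ← 31
So the item now at position 18 started at position 31.

31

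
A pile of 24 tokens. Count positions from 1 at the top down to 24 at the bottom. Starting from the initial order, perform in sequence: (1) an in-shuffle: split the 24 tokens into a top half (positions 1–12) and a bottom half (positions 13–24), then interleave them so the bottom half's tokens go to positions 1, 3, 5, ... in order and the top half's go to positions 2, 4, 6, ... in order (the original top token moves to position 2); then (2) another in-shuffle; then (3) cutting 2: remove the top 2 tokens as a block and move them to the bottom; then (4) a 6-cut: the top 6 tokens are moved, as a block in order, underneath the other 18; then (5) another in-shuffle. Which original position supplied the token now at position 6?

Undo the operations in reverse order, starting from position 6:
  undo op 5 (in-shuffle, from top half): 6 ← 3
  undo op 4 (cut 6): 3 ← 9
  undo op 3 (cut 2): 9 ← 11
  undo op 2 (in-shuffle, from bottom half): 11 ← 18
  undo op 1 (in-shuffle, from top half): 18 ← 9
So the token at position 6 came from original position 9.

9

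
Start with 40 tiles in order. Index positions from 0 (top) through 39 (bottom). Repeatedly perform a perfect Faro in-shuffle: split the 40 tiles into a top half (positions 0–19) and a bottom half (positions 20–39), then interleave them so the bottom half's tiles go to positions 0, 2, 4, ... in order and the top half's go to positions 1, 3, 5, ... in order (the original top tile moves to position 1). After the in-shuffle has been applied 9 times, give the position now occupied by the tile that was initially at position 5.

Track the tile's position through each in-shuffle:
5 → 11 → 23 → 6 → 13 → 27 → 14 → 29 → 18 → 37

37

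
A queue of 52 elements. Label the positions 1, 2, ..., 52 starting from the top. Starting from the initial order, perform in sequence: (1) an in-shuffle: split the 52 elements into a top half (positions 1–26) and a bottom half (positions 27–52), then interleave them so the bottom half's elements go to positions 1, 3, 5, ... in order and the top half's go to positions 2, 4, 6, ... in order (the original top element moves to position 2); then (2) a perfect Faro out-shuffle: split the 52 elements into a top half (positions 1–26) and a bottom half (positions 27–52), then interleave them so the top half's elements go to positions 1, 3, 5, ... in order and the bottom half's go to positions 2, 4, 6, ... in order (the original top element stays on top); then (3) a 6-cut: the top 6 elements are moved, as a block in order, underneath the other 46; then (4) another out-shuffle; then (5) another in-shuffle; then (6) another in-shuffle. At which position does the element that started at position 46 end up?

Track the element from position 46 forward through each operation:
  after op 1 (in-shuffle): 46 → 39
  after op 2 (out-shuffle): 39 → 26
  after op 3 (cut 6): 26 → 20
  after op 4 (out-shuffle): 20 → 39
  after op 5 (in-shuffle): 39 → 25
  after op 6 (in-shuffle): 25 → 50

50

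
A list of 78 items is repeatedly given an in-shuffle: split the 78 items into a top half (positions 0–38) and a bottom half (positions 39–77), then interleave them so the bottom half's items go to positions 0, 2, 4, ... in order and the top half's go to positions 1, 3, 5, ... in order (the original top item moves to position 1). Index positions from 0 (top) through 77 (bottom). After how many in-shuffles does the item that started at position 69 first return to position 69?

Follow position 69 under repeated in-shuffles:
69 → 60 → 42 → 6 → 13 → 27 → 55 → 32 → ... → 69 (length 39)
It first returns after 39 in-shuffles.

39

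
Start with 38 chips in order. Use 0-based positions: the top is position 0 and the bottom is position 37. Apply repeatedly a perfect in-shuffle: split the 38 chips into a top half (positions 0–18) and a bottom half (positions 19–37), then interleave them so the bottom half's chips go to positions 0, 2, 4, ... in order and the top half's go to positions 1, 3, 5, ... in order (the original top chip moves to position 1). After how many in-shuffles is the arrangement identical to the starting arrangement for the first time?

The in-shuffle permutes the 38 positions with cycle lengths [2, 12, 12, 12].
Every chip is home exactly when every cycle has completed a whole number of laps, i.e. after lcm(2, 12) = 12 in-shuffles.

12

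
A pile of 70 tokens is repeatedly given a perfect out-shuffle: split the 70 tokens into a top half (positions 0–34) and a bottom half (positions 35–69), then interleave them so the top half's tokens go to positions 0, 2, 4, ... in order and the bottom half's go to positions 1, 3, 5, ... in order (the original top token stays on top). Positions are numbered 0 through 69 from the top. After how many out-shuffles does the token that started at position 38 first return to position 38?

22

Follow position 38 under repeated out-shuffles:
38 → 7 → 14 → 28 → 56 → 43 → 17 → 34 → ... → 38 (length 22)
It first returns after 22 out-shuffles.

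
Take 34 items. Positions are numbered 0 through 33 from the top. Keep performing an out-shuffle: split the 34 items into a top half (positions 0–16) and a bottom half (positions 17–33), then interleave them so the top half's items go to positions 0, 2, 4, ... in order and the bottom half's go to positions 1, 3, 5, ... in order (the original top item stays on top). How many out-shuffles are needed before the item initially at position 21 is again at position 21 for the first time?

10

Follow position 21 under repeated out-shuffles:
21 → 9 → 18 → 3 → 6 → 12 → 24 → 15 → 30 → 27 → 21
It first returns after 10 out-shuffles.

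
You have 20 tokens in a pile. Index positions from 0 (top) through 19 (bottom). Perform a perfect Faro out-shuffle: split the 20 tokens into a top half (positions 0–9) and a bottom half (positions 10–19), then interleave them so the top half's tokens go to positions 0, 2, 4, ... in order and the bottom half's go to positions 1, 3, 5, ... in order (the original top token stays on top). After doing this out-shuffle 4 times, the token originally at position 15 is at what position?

12

Track the token's position through each out-shuffle:
15 → 11 → 3 → 6 → 12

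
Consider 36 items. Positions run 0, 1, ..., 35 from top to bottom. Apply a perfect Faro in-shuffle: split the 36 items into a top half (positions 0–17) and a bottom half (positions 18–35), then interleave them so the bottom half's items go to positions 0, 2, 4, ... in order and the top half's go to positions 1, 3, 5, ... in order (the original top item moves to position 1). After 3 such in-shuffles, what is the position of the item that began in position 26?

30

Track the item's position through each in-shuffle:
26 → 16 → 33 → 30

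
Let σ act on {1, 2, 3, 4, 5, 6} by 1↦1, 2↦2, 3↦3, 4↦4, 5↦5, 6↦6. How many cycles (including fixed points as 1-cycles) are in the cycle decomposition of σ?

Cycle decomposition: (1) (2) (3) (4) (5) (6).
6 cycles.

6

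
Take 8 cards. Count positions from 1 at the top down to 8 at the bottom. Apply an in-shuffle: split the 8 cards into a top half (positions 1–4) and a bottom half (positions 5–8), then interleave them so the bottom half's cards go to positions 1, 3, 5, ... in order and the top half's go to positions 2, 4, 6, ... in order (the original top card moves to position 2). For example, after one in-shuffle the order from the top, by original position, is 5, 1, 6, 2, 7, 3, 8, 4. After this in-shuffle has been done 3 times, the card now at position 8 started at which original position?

1

Work backwards from position 8, undoing one in-shuffle at a time:
8 ← 4 ← 2 ← 1
So the card now at position 8 started at position 1.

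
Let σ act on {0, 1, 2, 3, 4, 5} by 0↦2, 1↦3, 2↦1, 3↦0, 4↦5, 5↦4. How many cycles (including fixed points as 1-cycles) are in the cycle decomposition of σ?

Cycle decomposition: (0 2 1 3) (4 5).
2 cycles.

2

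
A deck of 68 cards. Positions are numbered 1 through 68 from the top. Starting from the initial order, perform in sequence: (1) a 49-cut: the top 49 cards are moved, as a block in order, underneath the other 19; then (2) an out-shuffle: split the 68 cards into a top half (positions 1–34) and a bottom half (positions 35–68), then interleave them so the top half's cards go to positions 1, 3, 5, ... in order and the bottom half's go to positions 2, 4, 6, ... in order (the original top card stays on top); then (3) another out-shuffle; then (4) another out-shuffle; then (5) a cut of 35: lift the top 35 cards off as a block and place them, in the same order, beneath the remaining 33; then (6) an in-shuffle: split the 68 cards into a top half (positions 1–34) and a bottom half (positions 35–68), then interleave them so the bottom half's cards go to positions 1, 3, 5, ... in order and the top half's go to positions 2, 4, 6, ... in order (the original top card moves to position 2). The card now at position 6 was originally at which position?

Undo the operations in reverse order, starting from position 6:
  undo op 6 (in-shuffle, from top half): 6 ← 3
  undo op 5 (cut 35): 3 ← 38
  undo op 4 (out-shuffle, from bottom half): 38 ← 53
  undo op 3 (out-shuffle, from top half): 53 ← 27
  undo op 2 (out-shuffle, from top half): 27 ← 14
  undo op 1 (cut 49): 14 ← 63
So the card at position 6 came from original position 63.

63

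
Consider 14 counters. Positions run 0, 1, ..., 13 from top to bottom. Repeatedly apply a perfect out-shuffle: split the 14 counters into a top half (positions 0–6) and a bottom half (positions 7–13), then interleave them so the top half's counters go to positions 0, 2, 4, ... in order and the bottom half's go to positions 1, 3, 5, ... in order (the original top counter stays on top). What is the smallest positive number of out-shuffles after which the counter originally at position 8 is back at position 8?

Follow position 8 under repeated out-shuffles:
8 → 3 → 6 → 12 → 11 → 9 → 5 → 10 → 7 → 1 → 2 → 4 → 8
It first returns after 12 out-shuffles.

12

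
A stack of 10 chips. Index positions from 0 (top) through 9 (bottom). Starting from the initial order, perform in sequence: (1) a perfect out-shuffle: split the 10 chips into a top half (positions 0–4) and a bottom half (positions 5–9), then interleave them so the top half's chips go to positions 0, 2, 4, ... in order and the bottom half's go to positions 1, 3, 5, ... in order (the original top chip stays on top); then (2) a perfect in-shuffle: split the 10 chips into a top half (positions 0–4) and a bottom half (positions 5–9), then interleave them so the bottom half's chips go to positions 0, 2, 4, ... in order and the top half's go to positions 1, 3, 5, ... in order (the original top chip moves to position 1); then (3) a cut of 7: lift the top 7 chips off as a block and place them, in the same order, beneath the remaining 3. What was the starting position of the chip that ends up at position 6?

5

Undo the operations in reverse order, starting from position 6:
  undo op 3 (cut 7): 6 ← 3
  undo op 2 (in-shuffle, from top half): 3 ← 1
  undo op 1 (out-shuffle, from bottom half): 1 ← 5
So the chip at position 6 came from original position 5.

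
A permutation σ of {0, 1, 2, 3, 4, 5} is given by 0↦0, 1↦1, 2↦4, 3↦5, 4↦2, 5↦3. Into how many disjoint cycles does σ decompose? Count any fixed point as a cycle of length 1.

4

Cycle decomposition: (0) (1) (2 4) (3 5).
4 cycles.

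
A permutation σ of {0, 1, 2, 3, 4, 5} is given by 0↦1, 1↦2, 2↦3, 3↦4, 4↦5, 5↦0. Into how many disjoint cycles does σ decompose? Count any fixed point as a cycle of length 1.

1

Cycle decomposition: (0 1 2 3 4 5).
1 cycle.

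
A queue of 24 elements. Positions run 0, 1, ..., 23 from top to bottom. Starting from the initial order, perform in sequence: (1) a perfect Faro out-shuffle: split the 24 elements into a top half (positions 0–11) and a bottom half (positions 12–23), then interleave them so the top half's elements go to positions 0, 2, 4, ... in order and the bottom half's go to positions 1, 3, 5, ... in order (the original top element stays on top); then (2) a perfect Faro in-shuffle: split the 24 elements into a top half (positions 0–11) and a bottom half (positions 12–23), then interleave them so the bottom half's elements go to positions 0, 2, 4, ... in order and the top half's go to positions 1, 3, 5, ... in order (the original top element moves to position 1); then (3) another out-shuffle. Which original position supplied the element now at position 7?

15

Undo the operations in reverse order, starting from position 7:
  undo op 3 (out-shuffle, from bottom half): 7 ← 15
  undo op 2 (in-shuffle, from top half): 15 ← 7
  undo op 1 (out-shuffle, from bottom half): 7 ← 15
So the element at position 7 came from original position 15.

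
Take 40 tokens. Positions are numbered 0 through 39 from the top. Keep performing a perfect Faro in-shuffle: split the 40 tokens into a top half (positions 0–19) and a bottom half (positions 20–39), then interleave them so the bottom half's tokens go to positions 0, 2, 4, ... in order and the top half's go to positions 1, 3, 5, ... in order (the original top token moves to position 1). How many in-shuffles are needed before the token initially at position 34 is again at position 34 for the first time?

20

Follow position 34 under repeated in-shuffles:
34 → 28 → 16 → 33 → 26 → 12 → 25 → 10 → 21 → 2 → 5 → 11 → 23 → 6 → 13 → 27 → 14 → 29 → 18 → 37 → 34
It first returns after 20 in-shuffles.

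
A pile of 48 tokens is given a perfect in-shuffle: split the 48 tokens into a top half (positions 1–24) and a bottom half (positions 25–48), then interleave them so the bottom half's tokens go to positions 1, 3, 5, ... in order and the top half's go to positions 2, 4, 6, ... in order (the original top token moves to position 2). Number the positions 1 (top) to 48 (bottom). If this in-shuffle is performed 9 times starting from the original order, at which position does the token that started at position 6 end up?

34

Track the token's position through each in-shuffle:
6 → 12 → 24 → 48 → 47 → 45 → 41 → 33 → 17 → 34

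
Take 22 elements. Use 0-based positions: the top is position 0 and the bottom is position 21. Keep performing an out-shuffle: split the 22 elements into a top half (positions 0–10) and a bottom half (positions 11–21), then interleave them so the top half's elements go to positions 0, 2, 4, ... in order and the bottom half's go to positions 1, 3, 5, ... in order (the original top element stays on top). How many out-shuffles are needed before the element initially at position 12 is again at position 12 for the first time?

3

Follow position 12 under repeated out-shuffles:
12 → 3 → 6 → 12
It first returns after 3 out-shuffles.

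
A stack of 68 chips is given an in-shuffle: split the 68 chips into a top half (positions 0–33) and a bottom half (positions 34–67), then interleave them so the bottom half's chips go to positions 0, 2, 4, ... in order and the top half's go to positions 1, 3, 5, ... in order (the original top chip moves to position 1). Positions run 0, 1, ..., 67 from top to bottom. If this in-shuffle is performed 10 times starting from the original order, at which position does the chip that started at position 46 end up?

Track the chip's position through each in-shuffle:
46 → 24 → 49 → 30 → 61 → 54 → 40 → 12 → 25 → 51 → 34

34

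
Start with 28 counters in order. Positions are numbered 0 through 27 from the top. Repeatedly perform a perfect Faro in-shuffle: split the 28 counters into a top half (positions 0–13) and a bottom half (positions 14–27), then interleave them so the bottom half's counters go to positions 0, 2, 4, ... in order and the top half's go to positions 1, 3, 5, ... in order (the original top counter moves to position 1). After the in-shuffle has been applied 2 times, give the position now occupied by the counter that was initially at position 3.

Track the counter's position through each in-shuffle:
3 → 7 → 15

15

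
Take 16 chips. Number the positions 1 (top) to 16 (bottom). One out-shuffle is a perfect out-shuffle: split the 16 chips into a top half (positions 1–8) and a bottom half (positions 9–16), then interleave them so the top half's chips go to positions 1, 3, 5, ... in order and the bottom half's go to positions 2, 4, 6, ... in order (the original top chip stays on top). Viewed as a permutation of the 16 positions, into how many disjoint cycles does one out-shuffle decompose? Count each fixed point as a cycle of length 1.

6

Trace each unvisited position around until it returns:
(1) (2 3 5 9) (4 7 13 10) (6 11) (8 15 14 12) (16)
6 cycles in total.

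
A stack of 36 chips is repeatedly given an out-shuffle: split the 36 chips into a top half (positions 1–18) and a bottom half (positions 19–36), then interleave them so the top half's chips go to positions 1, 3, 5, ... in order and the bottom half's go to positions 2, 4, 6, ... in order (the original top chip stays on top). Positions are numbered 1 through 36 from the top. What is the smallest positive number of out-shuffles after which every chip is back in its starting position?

12

The out-shuffle permutes the 36 positions with cycle lengths [1, 1, 3, 3, 4, 12, 12].
Every chip is home exactly when every cycle has completed a whole number of laps, i.e. after lcm(1, 3, 4, 12) = 12 out-shuffles.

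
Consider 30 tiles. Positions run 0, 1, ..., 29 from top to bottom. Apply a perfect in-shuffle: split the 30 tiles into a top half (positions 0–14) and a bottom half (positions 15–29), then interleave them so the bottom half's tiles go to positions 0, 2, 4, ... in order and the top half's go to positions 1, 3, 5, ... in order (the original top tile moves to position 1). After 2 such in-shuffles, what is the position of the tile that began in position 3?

15

Track the tile's position through each in-shuffle:
3 → 7 → 15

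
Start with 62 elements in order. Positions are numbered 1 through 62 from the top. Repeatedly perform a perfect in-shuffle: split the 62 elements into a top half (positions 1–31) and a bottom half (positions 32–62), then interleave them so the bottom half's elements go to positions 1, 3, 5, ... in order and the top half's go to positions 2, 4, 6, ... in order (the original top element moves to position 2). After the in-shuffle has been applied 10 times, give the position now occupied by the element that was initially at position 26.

Track the element's position through each in-shuffle:
26 → 52 → 41 → 19 → 38 → 13 → 26 → 52 → 41 → 19 → 38

38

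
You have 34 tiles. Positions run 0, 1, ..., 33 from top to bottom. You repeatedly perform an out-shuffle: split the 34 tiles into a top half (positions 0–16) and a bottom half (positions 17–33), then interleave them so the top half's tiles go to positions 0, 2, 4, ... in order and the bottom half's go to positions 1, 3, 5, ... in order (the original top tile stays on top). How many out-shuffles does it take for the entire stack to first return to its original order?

The out-shuffle permutes the 34 positions with cycle lengths [1, 1, 2, 10, 10, 10].
Every tile is home exactly when every cycle has completed a whole number of laps, i.e. after lcm(1, 2, 10) = 10 out-shuffles.

10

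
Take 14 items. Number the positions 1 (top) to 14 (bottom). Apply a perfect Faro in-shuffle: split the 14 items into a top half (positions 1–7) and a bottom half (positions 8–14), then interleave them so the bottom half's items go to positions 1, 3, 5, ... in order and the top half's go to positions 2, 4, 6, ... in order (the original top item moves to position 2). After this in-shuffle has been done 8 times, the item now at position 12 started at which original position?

Work backwards from position 12, undoing one in-shuffle at a time:
12 ← 6 ← 3 ← 9 ← 12 ← 6 ← 3 ← 9 ← 12
So the item now at position 12 started at position 12.

12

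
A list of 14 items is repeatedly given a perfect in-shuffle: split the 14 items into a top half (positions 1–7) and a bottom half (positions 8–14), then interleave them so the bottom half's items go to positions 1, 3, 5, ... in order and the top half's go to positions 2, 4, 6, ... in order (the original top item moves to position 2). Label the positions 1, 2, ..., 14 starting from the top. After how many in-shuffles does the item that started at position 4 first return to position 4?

Follow position 4 under repeated in-shuffles:
4 → 8 → 1 → 2 → 4
It first returns after 4 in-shuffles.

4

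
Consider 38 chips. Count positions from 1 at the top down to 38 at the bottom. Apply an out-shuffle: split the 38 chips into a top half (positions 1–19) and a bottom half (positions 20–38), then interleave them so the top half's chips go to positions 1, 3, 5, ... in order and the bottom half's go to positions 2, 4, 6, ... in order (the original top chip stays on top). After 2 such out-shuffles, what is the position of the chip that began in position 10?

Track the chip's position through each out-shuffle:
10 → 19 → 37

37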